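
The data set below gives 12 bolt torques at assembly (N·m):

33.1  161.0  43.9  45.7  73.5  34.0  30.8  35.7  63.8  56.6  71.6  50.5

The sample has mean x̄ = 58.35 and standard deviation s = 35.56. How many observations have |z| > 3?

Cutoffs: x̄ ± 3s = [-48.33, 165.03].
Every value lies within the cutoffs.

0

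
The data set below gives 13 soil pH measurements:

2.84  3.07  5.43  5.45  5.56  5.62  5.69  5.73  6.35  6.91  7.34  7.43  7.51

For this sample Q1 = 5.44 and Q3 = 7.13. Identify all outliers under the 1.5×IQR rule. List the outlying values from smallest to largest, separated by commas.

IQR = Q3 − Q1 = 7.13 − 5.44 = 1.69.
Lower fence = Q1 − 1.5·IQR = 5.44 − 2.535 = 2.905.
Upper fence = Q3 + 1.5·IQR = 7.13 + 2.535 = 9.665.
2.84 < 2.905 → outlier.
All remaining values lie within [2.905, 9.665].

2.84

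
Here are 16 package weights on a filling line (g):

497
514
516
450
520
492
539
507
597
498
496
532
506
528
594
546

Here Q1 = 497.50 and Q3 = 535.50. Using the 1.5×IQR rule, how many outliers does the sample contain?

2

IQR = 38.00; fences at 497.50 − 57.00 = 440.50 and 535.50 + 57.00 = 592.50.
Outside the cutoffs: 594, 597.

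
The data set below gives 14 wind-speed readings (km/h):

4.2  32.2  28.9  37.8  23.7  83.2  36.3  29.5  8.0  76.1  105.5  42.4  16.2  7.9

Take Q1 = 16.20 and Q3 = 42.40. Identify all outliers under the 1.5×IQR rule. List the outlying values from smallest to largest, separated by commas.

IQR = Q3 − Q1 = 42.40 − 16.20 = 26.20.
Lower fence = Q1 − 1.5·IQR = 16.20 − 39.30 = -23.10.
Upper fence = Q3 + 1.5·IQR = 42.40 + 39.30 = 81.70.
83.2 > 81.70 → outlier.
105.5 > 81.70 → outlier.
All remaining values lie within [-23.10, 81.70].

83.2, 105.5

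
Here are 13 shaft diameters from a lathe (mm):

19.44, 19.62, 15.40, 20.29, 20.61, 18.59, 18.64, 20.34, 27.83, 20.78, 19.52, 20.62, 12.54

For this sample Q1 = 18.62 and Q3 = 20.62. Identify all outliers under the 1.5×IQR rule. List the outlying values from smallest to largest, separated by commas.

12.54, 15.40, 27.83

IQR = Q3 − Q1 = 20.62 − 18.62 = 2.00.
Lower fence = Q1 − 1.5·IQR = 18.62 − 3.00 = 15.62.
Upper fence = Q3 + 1.5·IQR = 20.62 + 3.00 = 23.62.
12.54 < 15.62 → outlier.
15.40 < 15.62 → outlier.
27.83 > 23.62 → outlier.
All remaining values lie within [15.62, 23.62].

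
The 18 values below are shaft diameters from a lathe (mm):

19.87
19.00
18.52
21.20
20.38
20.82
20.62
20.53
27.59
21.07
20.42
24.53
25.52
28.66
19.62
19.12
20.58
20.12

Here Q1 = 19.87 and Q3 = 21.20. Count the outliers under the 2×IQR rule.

IQR = 1.33; fences at 19.87 − 2.66 = 17.21 and 21.20 + 2.66 = 23.86.
Outside the cutoffs: 24.53, 25.52, 27.59, 28.66.

4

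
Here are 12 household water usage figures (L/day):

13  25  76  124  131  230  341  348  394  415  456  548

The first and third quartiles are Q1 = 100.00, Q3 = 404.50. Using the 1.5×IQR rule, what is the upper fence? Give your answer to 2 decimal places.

861.25

IQR = Q3 − Q1 = 404.50 − 100.00 = 304.50.
Lower fence = Q1 − 1.5·IQR = 100.00 − 456.75 = -356.75.
Upper fence = Q3 + 1.5·IQR = 404.50 + 456.75 = 861.25.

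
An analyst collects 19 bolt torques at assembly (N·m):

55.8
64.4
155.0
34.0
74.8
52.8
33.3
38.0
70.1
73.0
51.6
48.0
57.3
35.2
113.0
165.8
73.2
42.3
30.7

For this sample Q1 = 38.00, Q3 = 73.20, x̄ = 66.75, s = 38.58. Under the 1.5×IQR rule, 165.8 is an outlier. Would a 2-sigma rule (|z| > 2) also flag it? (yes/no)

z = (165.8 − 66.75) / 38.58 = 2.57.
|z| = 2.57 > 2.

yes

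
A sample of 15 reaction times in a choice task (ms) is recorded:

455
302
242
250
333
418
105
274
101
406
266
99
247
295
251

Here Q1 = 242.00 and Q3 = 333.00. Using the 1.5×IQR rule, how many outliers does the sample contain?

IQR = 91.00; fences at 242.00 − 136.50 = 105.50 and 333.00 + 136.50 = 469.50.
Outside the cutoffs: 99, 101, 105.

3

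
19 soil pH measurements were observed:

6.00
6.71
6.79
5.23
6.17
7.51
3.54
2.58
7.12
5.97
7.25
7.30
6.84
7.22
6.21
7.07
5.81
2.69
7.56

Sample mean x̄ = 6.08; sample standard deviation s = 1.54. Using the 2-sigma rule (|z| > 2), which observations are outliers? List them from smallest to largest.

Cutoffs at x̄ ± 2s: 6.08 ± 2·1.54 = [3.00, 9.16].
2.58: z = -2.27, |z| > 2 → outlier.
2.69: z = -2.20, |z| > 2 → outlier.
Every other value lies within [3.00, 9.16].

2.58, 2.69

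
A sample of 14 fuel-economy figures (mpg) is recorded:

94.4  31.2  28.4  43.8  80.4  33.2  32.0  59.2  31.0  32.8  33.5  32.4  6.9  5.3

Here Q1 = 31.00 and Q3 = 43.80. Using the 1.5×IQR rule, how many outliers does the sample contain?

4

IQR = 12.80; fences at 31.00 − 19.20 = 11.80 and 43.80 + 19.20 = 63.00.
Outside the cutoffs: 5.3, 6.9, 80.4, 94.4.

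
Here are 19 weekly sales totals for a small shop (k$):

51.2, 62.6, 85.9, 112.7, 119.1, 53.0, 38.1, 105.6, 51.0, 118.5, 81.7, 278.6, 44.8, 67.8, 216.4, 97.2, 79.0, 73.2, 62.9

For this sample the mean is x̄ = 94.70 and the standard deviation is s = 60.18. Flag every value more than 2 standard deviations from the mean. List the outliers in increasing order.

Cutoffs at x̄ ± 2s: 94.70 ± 2·60.18 = [-25.66, 215.06].
216.4: z = 2.02, |z| > 2 → outlier.
278.6: z = 3.06, |z| > 2 → outlier.
Every other value lies within [-25.66, 215.06].

216.4, 278.6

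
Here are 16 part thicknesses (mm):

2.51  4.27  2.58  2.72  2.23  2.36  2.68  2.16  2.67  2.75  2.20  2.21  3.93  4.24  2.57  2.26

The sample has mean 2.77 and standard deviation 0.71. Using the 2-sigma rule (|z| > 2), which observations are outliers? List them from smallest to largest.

Cutoffs at x̄ ± 2s: 2.77 ± 2·0.71 = [1.35, 4.19].
4.24: z = 2.07, |z| > 2 → outlier.
4.27: z = 2.11, |z| > 2 → outlier.
Every other value lies within [1.35, 4.19].

4.24, 4.27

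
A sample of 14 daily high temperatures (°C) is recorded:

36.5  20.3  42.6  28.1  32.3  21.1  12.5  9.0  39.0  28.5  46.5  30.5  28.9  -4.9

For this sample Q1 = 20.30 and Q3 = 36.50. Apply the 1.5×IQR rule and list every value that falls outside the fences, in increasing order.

-4.9

IQR = Q3 − Q1 = 36.50 − 20.30 = 16.20.
Lower fence = Q1 − 1.5·IQR = 20.30 − 24.30 = -4.00.
Upper fence = Q3 + 1.5·IQR = 36.50 + 24.30 = 60.80.
-4.9 < -4.00 → outlier.
All remaining values lie within [-4.00, 60.80].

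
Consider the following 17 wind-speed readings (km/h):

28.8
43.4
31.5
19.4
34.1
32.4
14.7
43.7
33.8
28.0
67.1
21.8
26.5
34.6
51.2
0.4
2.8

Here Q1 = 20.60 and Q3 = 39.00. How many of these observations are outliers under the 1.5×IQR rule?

IQR = 18.40; fences at 20.60 − 27.60 = -7.00 and 39.00 + 27.60 = 66.60.
Outside the cutoffs: 67.1.

1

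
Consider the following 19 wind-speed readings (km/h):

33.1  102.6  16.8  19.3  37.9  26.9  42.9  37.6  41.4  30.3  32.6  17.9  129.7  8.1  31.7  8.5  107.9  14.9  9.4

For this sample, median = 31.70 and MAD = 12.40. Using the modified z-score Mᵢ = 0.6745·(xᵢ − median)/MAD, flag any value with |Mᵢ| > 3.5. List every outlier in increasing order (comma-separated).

|Mᵢ| > 3.5 ⇔ |xᵢ − 31.70| > 3.5·12.40/0.6745 = 64.34.
So outliers lie outside [-32.64, 96.04].
102.6: M = 3.86 → outlier.
107.9: M = 4.14 → outlier.
129.7: M = 5.33 → outlier.

102.6, 107.9, 129.7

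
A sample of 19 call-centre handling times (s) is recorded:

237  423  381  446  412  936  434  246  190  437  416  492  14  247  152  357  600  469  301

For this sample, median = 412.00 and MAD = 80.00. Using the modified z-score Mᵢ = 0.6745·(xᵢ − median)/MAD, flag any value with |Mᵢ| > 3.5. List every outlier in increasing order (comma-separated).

|Mᵢ| > 3.5 ⇔ |xᵢ − 412.00| > 3.5·80.00/0.6745 = 415.12.
So outliers lie outside [-3.12, 827.12].
936: M = 4.42 → outlier.

936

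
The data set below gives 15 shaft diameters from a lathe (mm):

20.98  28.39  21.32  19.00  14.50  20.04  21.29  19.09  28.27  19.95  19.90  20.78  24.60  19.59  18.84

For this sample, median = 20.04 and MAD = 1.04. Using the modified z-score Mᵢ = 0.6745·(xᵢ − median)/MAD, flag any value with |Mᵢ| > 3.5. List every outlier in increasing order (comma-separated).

14.50, 28.27, 28.39

|Mᵢ| > 3.5 ⇔ |xᵢ − 20.04| > 3.5·1.04/0.6745 = 5.40.
So outliers lie outside [14.64, 25.44].
14.50: M = -3.59 → outlier.
28.27: M = 5.34 → outlier.
28.39: M = 5.42 → outlier.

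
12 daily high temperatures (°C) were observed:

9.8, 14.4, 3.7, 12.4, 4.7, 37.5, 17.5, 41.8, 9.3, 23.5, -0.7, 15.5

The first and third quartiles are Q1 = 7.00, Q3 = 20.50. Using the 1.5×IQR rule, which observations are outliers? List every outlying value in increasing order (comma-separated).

41.8

IQR = Q3 − Q1 = 20.50 − 7.00 = 13.50.
Lower fence = Q1 − 1.5·IQR = 7.00 − 20.25 = -13.25.
Upper fence = Q3 + 1.5·IQR = 20.50 + 20.25 = 40.75.
41.8 > 40.75 → outlier.
All remaining values lie within [-13.25, 40.75].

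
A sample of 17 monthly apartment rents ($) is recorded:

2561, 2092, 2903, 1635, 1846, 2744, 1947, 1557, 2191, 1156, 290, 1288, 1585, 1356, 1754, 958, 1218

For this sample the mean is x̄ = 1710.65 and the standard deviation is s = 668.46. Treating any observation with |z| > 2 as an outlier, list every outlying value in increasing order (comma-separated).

Cutoffs at x̄ ± 2s: 1710.65 ± 2·668.46 = [373.73, 3047.57].
290: z = -2.13, |z| > 2 → outlier.
Every other value lies within [373.73, 3047.57].

290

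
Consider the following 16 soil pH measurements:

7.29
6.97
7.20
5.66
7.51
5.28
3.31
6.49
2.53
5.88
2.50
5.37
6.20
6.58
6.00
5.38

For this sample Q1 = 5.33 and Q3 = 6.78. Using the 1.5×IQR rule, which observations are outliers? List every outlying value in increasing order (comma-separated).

IQR = Q3 − Q1 = 6.78 − 5.33 = 1.45.
Lower fence = Q1 − 1.5·IQR = 5.33 − 2.175 = 3.155.
Upper fence = Q3 + 1.5·IQR = 6.78 + 2.175 = 8.955.
2.50 < 3.155 → outlier.
2.53 < 3.155 → outlier.
All remaining values lie within [3.155, 8.955].

2.50, 2.53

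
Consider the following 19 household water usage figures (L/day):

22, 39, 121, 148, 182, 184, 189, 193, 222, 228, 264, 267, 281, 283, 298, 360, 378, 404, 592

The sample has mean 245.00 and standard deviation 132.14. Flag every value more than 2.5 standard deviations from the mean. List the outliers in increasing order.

Cutoffs at x̄ ± 2.5s: 245.00 ± 2.5·132.14 = [-85.35, 575.35].
592: z = 2.63, |z| > 2.5 → outlier.
Every other value lies within [-85.35, 575.35].

592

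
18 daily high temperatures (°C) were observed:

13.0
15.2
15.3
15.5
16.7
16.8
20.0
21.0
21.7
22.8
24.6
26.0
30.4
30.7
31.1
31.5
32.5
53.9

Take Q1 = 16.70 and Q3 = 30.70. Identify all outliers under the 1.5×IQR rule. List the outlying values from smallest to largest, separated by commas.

IQR = Q3 − Q1 = 30.70 − 16.70 = 14.00.
Lower fence = Q1 − 1.5·IQR = 16.70 − 21.00 = -4.30.
Upper fence = Q3 + 1.5·IQR = 30.70 + 21.00 = 51.70.
53.9 > 51.70 → outlier.
All remaining values lie within [-4.30, 51.70].

53.9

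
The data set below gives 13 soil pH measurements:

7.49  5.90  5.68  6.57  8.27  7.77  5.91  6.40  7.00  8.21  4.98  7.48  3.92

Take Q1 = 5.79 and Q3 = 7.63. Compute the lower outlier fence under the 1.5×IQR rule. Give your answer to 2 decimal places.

IQR = Q3 − Q1 = 7.63 − 5.79 = 1.84.
Lower fence = Q1 − 1.5·IQR = 5.79 − 2.76 = 3.03.
Upper fence = Q3 + 1.5·IQR = 7.63 + 2.76 = 10.39.

3.03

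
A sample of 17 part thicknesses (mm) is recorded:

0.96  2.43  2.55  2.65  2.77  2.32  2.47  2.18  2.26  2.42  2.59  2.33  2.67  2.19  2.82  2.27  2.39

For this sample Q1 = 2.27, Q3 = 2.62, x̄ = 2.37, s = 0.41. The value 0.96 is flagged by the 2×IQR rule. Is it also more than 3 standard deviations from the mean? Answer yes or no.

z = (0.96 − 2.37) / 0.41 = -3.44.
|z| = 3.44 > 3.

yes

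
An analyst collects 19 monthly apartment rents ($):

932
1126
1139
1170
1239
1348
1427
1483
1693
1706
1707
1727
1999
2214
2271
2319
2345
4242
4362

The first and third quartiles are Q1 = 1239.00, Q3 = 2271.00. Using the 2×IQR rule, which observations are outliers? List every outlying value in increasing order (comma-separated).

IQR = Q3 − Q1 = 2271.00 − 1239.00 = 1032.00.
Lower fence = Q1 − 2·IQR = 1239.00 − 2064.00 = -825.00.
Upper fence = Q3 + 2·IQR = 2271.00 + 2064.00 = 4335.00.
4362 > 4335.00 → outlier.
All remaining values lie within [-825.00, 4335.00].

4362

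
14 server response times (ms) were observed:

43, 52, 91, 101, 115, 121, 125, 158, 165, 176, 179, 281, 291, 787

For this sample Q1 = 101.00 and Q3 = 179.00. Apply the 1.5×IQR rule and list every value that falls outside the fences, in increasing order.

IQR = Q3 − Q1 = 179.00 − 101.00 = 78.00.
Lower fence = Q1 − 1.5·IQR = 101.00 − 117.00 = -16.00.
Upper fence = Q3 + 1.5·IQR = 179.00 + 117.00 = 296.00.
787 > 296.00 → outlier.
All remaining values lie within [-16.00, 296.00].

787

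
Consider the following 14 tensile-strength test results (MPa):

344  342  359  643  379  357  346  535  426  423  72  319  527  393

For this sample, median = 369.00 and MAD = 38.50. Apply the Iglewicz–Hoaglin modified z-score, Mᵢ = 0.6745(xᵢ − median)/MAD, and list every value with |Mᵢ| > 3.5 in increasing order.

|Mᵢ| > 3.5 ⇔ |xᵢ − 369.00| > 3.5·38.50/0.6745 = 199.78.
So outliers lie outside [169.22, 568.78].
72: M = -5.20 → outlier.
643: M = 4.80 → outlier.

72, 643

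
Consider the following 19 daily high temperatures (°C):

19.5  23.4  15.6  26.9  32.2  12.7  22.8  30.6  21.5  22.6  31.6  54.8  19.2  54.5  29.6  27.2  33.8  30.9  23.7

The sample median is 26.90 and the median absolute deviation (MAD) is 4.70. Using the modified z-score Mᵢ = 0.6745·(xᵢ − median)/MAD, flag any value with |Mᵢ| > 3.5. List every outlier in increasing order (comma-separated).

|Mᵢ| > 3.5 ⇔ |xᵢ − 26.90| > 3.5·4.70/0.6745 = 24.39.
So outliers lie outside [2.51, 51.29].
54.5: M = 3.96 → outlier.
54.8: M = 4.00 → outlier.

54.5, 54.8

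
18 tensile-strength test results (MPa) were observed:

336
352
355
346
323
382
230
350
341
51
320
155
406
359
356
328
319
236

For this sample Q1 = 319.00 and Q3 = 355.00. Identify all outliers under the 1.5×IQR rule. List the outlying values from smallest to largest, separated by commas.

IQR = Q3 − Q1 = 355.00 − 319.00 = 36.00.
Lower fence = Q1 − 1.5·IQR = 319.00 − 54.00 = 265.00.
Upper fence = Q3 + 1.5·IQR = 355.00 + 54.00 = 409.00.
51 < 265.00 → outlier.
155 < 265.00 → outlier.
230 < 265.00 → outlier.
236 < 265.00 → outlier.
All remaining values lie within [265.00, 409.00].

51, 155, 230, 236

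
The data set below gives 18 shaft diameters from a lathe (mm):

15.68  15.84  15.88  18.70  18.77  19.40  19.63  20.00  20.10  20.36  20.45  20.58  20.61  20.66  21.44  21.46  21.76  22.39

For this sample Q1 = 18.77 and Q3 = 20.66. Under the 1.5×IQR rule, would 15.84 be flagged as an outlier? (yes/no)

yes

IQR = Q3 − Q1 = 20.66 − 18.77 = 1.89.
Lower fence = Q1 − 1.5·IQR = 18.77 − 2.835 = 15.935.
Upper fence = Q3 + 1.5·IQR = 20.66 + 2.835 = 23.495.
15.84 lies below the lower fence.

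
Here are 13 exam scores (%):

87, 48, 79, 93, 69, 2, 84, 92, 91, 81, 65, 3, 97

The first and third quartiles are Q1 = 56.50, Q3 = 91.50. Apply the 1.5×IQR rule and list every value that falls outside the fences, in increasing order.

IQR = Q3 − Q1 = 91.50 − 56.50 = 35.00.
Lower fence = Q1 − 1.5·IQR = 56.50 − 52.50 = 4.00.
Upper fence = Q3 + 1.5·IQR = 91.50 + 52.50 = 144.00.
2 < 4.00 → outlier.
3 < 4.00 → outlier.
All remaining values lie within [4.00, 144.00].

2, 3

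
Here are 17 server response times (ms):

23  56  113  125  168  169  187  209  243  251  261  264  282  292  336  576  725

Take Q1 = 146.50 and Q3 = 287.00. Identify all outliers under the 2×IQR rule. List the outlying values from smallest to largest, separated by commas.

IQR = Q3 − Q1 = 287.00 − 146.50 = 140.50.
Lower fence = Q1 − 2·IQR = 146.50 − 281.00 = -134.50.
Upper fence = Q3 + 2·IQR = 287.00 + 281.00 = 568.00.
576 > 568.00 → outlier.
725 > 568.00 → outlier.
All remaining values lie within [-134.50, 568.00].

576, 725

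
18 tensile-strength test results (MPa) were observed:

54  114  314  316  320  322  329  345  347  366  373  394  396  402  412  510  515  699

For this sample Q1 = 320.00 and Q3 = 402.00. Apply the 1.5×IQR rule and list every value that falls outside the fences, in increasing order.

IQR = Q3 − Q1 = 402.00 − 320.00 = 82.00.
Lower fence = Q1 − 1.5·IQR = 320.00 − 123.00 = 197.00.
Upper fence = Q3 + 1.5·IQR = 402.00 + 123.00 = 525.00.
54 < 197.00 → outlier.
114 < 197.00 → outlier.
699 > 525.00 → outlier.
All remaining values lie within [197.00, 525.00].

54, 114, 699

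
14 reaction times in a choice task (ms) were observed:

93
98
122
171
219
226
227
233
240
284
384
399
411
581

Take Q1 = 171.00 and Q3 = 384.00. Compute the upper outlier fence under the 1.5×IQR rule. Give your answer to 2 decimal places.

703.50

IQR = Q3 − Q1 = 384.00 − 171.00 = 213.00.
Lower fence = Q1 − 1.5·IQR = 171.00 − 319.50 = -148.50.
Upper fence = Q3 + 1.5·IQR = 384.00 + 319.50 = 703.50.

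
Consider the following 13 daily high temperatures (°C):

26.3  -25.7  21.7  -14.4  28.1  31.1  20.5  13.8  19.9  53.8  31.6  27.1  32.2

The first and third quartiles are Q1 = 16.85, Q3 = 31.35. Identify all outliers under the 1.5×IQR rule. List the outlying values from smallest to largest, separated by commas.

-25.7, -14.4, 53.8

IQR = Q3 − Q1 = 31.35 − 16.85 = 14.50.
Lower fence = Q1 − 1.5·IQR = 16.85 − 21.75 = -4.90.
Upper fence = Q3 + 1.5·IQR = 31.35 + 21.75 = 53.10.
-25.7 < -4.90 → outlier.
-14.4 < -4.90 → outlier.
53.8 > 53.10 → outlier.
All remaining values lie within [-4.90, 53.10].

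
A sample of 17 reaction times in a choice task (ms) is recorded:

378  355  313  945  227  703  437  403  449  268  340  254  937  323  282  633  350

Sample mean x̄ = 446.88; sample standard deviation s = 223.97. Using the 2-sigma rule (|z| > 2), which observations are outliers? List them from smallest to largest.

Cutoffs at x̄ ± 2s: 446.88 ± 2·223.97 = [-1.06, 894.82].
937: z = 2.19, |z| > 2 → outlier.
945: z = 2.22, |z| > 2 → outlier.
Every other value lies within [-1.06, 894.82].

937, 945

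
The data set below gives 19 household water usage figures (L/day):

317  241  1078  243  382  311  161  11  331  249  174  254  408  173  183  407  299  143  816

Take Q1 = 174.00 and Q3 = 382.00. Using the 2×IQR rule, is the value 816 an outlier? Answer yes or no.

yes

IQR = Q3 − Q1 = 382.00 − 174.00 = 208.00.
Lower fence = Q1 − 2·IQR = 174.00 − 416.00 = -242.00.
Upper fence = Q3 + 2·IQR = 382.00 + 416.00 = 798.00.
816 lies above the upper fence.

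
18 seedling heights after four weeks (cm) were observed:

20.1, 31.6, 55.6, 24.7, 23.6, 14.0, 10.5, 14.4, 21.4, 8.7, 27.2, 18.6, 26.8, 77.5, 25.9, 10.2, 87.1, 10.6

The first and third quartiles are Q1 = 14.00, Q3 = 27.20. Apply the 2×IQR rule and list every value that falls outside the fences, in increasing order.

55.6, 77.5, 87.1

IQR = Q3 − Q1 = 27.20 − 14.00 = 13.20.
Lower fence = Q1 − 2·IQR = 14.00 − 26.40 = -12.40.
Upper fence = Q3 + 2·IQR = 27.20 + 26.40 = 53.60.
55.6 > 53.60 → outlier.
77.5 > 53.60 → outlier.
87.1 > 53.60 → outlier.
All remaining values lie within [-12.40, 53.60].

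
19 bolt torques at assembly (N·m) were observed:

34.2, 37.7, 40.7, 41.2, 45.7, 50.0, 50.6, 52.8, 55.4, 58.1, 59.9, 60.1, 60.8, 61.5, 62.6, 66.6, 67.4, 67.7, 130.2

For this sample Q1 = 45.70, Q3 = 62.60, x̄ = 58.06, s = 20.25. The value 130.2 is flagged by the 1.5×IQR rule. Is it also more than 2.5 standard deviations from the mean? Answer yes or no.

yes

z = (130.2 − 58.06) / 20.25 = 3.56.
|z| = 3.56 > 2.5.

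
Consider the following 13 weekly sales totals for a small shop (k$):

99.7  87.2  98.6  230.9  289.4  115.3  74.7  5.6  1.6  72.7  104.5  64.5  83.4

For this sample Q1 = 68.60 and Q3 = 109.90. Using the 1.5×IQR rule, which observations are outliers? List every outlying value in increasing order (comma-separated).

1.6, 5.6, 230.9, 289.4

IQR = Q3 − Q1 = 109.90 − 68.60 = 41.30.
Lower fence = Q1 − 1.5·IQR = 68.60 − 61.95 = 6.65.
Upper fence = Q3 + 1.5·IQR = 109.90 + 61.95 = 171.85.
1.6 < 6.65 → outlier.
5.6 < 6.65 → outlier.
230.9 > 171.85 → outlier.
289.4 > 171.85 → outlier.
All remaining values lie within [6.65, 171.85].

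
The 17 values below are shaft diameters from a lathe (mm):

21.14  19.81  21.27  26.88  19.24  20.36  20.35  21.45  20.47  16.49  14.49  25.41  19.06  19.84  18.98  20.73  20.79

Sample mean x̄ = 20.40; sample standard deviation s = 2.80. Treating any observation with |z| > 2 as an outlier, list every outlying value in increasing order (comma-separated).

14.49, 26.88

Cutoffs at x̄ ± 2s: 20.40 ± 2·2.80 = [14.80, 26.00].
14.49: z = -2.11, |z| > 2 → outlier.
26.88: z = 2.31, |z| > 2 → outlier.
Every other value lies within [14.80, 26.00].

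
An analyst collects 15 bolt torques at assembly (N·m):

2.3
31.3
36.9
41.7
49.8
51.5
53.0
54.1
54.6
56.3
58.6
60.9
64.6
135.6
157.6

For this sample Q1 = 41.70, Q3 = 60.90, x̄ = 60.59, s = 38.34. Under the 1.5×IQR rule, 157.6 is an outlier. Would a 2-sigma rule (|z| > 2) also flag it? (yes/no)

z = (157.6 − 60.59) / 38.34 = 2.53.
|z| = 2.53 > 2.

yes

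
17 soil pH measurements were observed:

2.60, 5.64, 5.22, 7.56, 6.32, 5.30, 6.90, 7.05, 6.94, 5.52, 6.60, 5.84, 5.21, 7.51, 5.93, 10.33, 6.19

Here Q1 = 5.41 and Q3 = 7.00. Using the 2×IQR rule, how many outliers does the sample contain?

1

IQR = 1.59; fences at 5.41 − 3.18 = 2.23 and 7.00 + 3.18 = 10.18.
Outside the cutoffs: 10.33.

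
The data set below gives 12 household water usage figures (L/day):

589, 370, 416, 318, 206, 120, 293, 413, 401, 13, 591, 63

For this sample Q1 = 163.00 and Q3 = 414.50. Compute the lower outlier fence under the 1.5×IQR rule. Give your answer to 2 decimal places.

IQR = Q3 − Q1 = 414.50 − 163.00 = 251.50.
Lower fence = Q1 − 1.5·IQR = 163.00 − 377.25 = -214.25.
Upper fence = Q3 + 1.5·IQR = 414.50 + 377.25 = 791.75.

-214.25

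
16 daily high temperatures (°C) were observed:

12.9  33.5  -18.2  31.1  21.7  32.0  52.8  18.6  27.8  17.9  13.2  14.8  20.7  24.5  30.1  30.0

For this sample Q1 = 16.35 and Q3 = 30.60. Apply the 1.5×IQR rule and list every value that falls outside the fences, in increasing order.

IQR = Q3 − Q1 = 30.60 − 16.35 = 14.25.
Lower fence = Q1 − 1.5·IQR = 16.35 − 21.375 = -5.025.
Upper fence = Q3 + 1.5·IQR = 30.60 + 21.375 = 51.975.
-18.2 < -5.025 → outlier.
52.8 > 51.975 → outlier.
All remaining values lie within [-5.025, 51.975].

-18.2, 52.8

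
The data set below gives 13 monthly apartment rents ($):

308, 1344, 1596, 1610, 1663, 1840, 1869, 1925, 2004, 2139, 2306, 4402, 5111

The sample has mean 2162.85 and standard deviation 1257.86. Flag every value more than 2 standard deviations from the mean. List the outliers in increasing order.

Cutoffs at x̄ ± 2s: 2162.85 ± 2·1257.86 = [-352.87, 4678.57].
5111: z = 2.34, |z| > 2 → outlier.
Every other value lies within [-352.87, 4678.57].

5111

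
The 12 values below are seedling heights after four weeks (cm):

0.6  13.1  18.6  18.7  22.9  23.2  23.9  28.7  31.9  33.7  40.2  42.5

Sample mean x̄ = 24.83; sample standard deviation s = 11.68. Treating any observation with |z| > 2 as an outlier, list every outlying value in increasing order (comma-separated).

0.6

Cutoffs at x̄ ± 2s: 24.83 ± 2·11.68 = [1.47, 48.19].
0.6: z = -2.07, |z| > 2 → outlier.
Every other value lies within [1.47, 48.19].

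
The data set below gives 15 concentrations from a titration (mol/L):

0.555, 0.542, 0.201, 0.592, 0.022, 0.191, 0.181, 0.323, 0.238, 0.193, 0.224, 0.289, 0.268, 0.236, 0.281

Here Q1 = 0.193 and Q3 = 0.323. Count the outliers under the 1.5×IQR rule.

IQR = 0.130; fences at 0.193 − 0.195 = -0.002 and 0.323 + 0.195 = 0.518.
Outside the cutoffs: 0.542, 0.555, 0.592.

3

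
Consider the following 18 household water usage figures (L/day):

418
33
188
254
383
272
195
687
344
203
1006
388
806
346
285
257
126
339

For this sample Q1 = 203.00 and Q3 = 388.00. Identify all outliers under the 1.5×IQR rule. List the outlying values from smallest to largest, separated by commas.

IQR = Q3 − Q1 = 388.00 − 203.00 = 185.00.
Lower fence = Q1 − 1.5·IQR = 203.00 − 277.50 = -74.50.
Upper fence = Q3 + 1.5·IQR = 388.00 + 277.50 = 665.50.
687 > 665.50 → outlier.
806 > 665.50 → outlier.
1006 > 665.50 → outlier.
All remaining values lie within [-74.50, 665.50].

687, 806, 1006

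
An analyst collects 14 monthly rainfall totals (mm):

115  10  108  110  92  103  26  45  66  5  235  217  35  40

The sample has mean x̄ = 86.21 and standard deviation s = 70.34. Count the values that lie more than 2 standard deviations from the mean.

Cutoffs: x̄ ± 2s = [-54.47, 226.89].
Outside the cutoffs: 235.

1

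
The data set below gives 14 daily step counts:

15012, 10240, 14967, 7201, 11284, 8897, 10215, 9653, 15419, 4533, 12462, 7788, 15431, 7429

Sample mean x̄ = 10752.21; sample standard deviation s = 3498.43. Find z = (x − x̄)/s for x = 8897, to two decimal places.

-0.53

z = (8897 − 10752.21) / 3498.43 = -0.53.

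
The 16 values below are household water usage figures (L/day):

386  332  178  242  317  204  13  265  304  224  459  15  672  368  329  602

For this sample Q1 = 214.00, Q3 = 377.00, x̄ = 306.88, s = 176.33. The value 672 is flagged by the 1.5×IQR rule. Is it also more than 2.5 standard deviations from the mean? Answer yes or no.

z = (672 − 306.88) / 176.33 = 2.07.
|z| = 2.07 ≤ 2.5.

no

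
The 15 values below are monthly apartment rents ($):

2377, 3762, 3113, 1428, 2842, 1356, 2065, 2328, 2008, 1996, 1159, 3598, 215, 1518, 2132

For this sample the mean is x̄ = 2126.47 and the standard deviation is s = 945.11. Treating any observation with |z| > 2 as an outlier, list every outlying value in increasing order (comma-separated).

215

Cutoffs at x̄ ± 2s: 2126.47 ± 2·945.11 = [236.25, 4016.69].
215: z = -2.02, |z| > 2 → outlier.
Every other value lies within [236.25, 4016.69].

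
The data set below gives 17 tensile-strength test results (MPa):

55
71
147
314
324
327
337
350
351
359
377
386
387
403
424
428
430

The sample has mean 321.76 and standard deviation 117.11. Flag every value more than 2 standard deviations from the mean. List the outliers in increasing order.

Cutoffs at x̄ ± 2s: 321.76 ± 2·117.11 = [87.54, 555.98].
55: z = -2.28, |z| > 2 → outlier.
71: z = -2.14, |z| > 2 → outlier.
Every other value lies within [87.54, 555.98].

55, 71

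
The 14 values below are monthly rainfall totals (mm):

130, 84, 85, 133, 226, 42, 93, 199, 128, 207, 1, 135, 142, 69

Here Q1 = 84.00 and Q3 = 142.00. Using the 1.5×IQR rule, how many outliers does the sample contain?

0

IQR = 58.00; fences at 84.00 − 87.00 = -3.00 and 142.00 + 87.00 = 229.00.
Every value lies within the cutoffs.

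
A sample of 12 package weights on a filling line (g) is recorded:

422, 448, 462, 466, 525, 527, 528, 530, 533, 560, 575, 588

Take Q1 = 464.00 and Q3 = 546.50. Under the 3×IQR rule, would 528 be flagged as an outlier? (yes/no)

IQR = Q3 − Q1 = 546.50 − 464.00 = 82.50.
Lower fence = Q1 − 3·IQR = 464.00 − 247.50 = 216.50.
Upper fence = Q3 + 3·IQR = 546.50 + 247.50 = 794.00.
528 lies within [216.50, 794.00].

no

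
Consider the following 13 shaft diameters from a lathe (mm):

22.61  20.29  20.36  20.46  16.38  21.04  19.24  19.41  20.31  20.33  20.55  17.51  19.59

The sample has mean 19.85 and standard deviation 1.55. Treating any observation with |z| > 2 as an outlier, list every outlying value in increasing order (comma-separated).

16.38

Cutoffs at x̄ ± 2s: 19.85 ± 2·1.55 = [16.75, 22.95].
16.38: z = -2.24, |z| > 2 → outlier.
Every other value lies within [16.75, 22.95].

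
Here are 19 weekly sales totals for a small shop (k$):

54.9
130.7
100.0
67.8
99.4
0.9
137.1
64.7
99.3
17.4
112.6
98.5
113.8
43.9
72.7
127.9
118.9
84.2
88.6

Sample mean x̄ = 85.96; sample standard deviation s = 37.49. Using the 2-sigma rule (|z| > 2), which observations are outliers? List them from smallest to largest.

Cutoffs at x̄ ± 2s: 85.96 ± 2·37.49 = [10.98, 160.94].
0.9: z = -2.27, |z| > 2 → outlier.
Every other value lies within [10.98, 160.94].

0.9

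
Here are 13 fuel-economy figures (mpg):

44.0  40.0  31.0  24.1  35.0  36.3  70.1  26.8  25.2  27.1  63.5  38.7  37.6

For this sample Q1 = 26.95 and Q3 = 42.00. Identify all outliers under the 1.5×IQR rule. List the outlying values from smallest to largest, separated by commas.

IQR = Q3 − Q1 = 42.00 − 26.95 = 15.05.
Lower fence = Q1 − 1.5·IQR = 26.95 − 22.575 = 4.375.
Upper fence = Q3 + 1.5·IQR = 42.00 + 22.575 = 64.575.
70.1 > 64.575 → outlier.
All remaining values lie within [4.375, 64.575].

70.1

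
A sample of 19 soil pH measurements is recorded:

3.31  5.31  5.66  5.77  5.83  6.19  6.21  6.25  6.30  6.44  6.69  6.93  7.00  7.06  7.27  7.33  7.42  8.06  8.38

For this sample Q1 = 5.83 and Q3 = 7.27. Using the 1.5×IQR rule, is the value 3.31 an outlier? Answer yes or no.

IQR = Q3 − Q1 = 7.27 − 5.83 = 1.44.
Lower fence = Q1 − 1.5·IQR = 5.83 − 2.16 = 3.67.
Upper fence = Q3 + 1.5·IQR = 7.27 + 2.16 = 9.43.
3.31 lies below the lower fence.

yes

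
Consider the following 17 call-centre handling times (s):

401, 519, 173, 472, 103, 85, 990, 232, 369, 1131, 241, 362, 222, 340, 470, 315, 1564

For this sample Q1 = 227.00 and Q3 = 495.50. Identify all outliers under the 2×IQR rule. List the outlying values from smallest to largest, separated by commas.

1131, 1564

IQR = Q3 − Q1 = 495.50 − 227.00 = 268.50.
Lower fence = Q1 − 2·IQR = 227.00 − 537.00 = -310.00.
Upper fence = Q3 + 2·IQR = 495.50 + 537.00 = 1032.50.
1131 > 1032.50 → outlier.
1564 > 1032.50 → outlier.
All remaining values lie within [-310.00, 1032.50].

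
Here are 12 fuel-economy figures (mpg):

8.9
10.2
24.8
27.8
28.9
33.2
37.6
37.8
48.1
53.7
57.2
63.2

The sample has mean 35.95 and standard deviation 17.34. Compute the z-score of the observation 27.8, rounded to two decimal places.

z = (27.8 − 35.95) / 17.34 = -0.47.

-0.47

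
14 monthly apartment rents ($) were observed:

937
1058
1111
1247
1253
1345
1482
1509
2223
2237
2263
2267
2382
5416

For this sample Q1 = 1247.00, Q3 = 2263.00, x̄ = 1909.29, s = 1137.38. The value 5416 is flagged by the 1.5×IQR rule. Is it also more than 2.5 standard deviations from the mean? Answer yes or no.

z = (5416 − 1909.29) / 1137.38 = 3.08.
|z| = 3.08 > 2.5.

yes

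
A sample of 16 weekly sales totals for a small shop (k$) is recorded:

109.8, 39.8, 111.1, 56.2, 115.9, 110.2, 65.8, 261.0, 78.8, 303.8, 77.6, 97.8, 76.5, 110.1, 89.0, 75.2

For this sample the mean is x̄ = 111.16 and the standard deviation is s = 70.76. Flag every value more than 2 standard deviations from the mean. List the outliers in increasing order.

Cutoffs at x̄ ± 2s: 111.16 ± 2·70.76 = [-30.36, 252.68].
261.0: z = 2.12, |z| > 2 → outlier.
303.8: z = 2.72, |z| > 2 → outlier.
Every other value lies within [-30.36, 252.68].

261.0, 303.8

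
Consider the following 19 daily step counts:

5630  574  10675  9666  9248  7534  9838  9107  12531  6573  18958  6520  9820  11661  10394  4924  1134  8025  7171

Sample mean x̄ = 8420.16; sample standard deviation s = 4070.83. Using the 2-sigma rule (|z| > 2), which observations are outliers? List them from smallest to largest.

Cutoffs at x̄ ± 2s: 8420.16 ± 2·4070.83 = [278.50, 16561.82].
18958: z = 2.59, |z| > 2 → outlier.
Every other value lies within [278.50, 16561.82].

18958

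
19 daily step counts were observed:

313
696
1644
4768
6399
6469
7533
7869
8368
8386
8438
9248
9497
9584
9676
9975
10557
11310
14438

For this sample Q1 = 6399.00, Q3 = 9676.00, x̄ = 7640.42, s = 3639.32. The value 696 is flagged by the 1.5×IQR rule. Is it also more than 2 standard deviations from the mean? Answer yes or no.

z = (696 − 7640.42) / 3639.32 = -1.91.
|z| = 1.91 ≤ 2.

no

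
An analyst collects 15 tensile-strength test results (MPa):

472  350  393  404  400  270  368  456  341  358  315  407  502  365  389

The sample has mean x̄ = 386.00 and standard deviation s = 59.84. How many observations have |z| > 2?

0

Cutoffs: x̄ ± 2s = [266.32, 505.68].
Every value lies within the cutoffs.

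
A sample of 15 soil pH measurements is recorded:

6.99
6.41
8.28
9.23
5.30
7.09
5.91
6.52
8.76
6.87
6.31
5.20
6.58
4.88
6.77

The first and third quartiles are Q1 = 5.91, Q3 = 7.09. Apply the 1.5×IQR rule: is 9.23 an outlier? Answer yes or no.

yes

IQR = Q3 − Q1 = 7.09 − 5.91 = 1.18.
Lower fence = Q1 − 1.5·IQR = 5.91 − 1.77 = 4.14.
Upper fence = Q3 + 1.5·IQR = 7.09 + 1.77 = 8.86.
9.23 lies above the upper fence.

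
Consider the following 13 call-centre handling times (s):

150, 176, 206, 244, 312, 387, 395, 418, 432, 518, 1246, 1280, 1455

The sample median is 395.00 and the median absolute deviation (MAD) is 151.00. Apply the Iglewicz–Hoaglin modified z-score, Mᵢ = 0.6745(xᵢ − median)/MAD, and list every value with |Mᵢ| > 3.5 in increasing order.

|Mᵢ| > 3.5 ⇔ |xᵢ − 395.00| > 3.5·151.00/0.6745 = 783.54.
So outliers lie outside [-388.54, 1178.54].
1246: M = 3.80 → outlier.
1280: M = 3.95 → outlier.
1455: M = 4.73 → outlier.

1246, 1280, 1455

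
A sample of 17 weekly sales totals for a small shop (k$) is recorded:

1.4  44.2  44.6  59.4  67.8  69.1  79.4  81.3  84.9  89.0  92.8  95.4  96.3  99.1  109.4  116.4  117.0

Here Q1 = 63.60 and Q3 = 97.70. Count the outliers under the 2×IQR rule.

IQR = 34.10; fences at 63.60 − 68.20 = -4.60 and 97.70 + 68.20 = 165.90.
Every value lies within the cutoffs.

0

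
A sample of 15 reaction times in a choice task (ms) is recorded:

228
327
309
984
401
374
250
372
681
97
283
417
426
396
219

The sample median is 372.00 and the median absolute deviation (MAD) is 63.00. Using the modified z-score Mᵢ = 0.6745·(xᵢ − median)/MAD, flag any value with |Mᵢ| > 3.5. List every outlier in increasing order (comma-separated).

|Mᵢ| > 3.5 ⇔ |xᵢ − 372.00| > 3.5·63.00/0.6745 = 326.91.
So outliers lie outside [45.09, 698.91].
984: M = 6.55 → outlier.

984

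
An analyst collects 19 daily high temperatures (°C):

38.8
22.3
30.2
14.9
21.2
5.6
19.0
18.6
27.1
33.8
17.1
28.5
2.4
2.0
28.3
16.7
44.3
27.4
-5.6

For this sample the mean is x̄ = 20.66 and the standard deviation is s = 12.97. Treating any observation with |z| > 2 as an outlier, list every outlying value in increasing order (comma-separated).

Cutoffs at x̄ ± 2s: 20.66 ± 2·12.97 = [-5.28, 46.60].
-5.6: z = -2.02, |z| > 2 → outlier.
Every other value lies within [-5.28, 46.60].

-5.6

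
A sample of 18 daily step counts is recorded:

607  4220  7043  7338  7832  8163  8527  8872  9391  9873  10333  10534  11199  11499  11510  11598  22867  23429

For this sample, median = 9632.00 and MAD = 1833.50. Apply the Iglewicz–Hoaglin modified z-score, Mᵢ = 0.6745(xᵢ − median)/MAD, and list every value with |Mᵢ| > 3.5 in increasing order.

22867, 23429

|Mᵢ| > 3.5 ⇔ |xᵢ − 9632.00| > 3.5·1833.50/0.6745 = 9514.08.
So outliers lie outside [117.92, 19146.08].
22867: M = 4.87 → outlier.
23429: M = 5.08 → outlier.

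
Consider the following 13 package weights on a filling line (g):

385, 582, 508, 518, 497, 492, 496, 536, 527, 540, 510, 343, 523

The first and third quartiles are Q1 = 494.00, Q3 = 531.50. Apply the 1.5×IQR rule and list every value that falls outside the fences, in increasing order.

343, 385

IQR = Q3 − Q1 = 531.50 − 494.00 = 37.50.
Lower fence = Q1 − 1.5·IQR = 494.00 − 56.25 = 437.75.
Upper fence = Q3 + 1.5·IQR = 531.50 + 56.25 = 587.75.
343 < 437.75 → outlier.
385 < 437.75 → outlier.
All remaining values lie within [437.75, 587.75].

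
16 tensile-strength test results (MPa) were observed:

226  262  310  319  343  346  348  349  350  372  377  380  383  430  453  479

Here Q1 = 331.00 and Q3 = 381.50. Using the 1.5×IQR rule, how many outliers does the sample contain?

IQR = 50.50; fences at 331.00 − 75.75 = 255.25 and 381.50 + 75.75 = 457.25.
Outside the cutoffs: 226, 479.

2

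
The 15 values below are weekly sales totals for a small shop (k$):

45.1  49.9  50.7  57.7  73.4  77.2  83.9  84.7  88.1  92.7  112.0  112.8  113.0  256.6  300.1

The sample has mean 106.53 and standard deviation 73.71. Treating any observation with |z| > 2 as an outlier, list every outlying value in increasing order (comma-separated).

256.6, 300.1

Cutoffs at x̄ ± 2s: 106.53 ± 2·73.71 = [-40.89, 253.95].
256.6: z = 2.04, |z| > 2 → outlier.
300.1: z = 2.63, |z| > 2 → outlier.
Every other value lies within [-40.89, 253.95].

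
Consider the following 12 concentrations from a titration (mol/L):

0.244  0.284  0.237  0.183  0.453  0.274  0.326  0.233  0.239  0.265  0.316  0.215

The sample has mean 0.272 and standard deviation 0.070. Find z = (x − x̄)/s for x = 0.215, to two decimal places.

z = (0.215 − 0.272) / 0.070 = -0.81.

-0.81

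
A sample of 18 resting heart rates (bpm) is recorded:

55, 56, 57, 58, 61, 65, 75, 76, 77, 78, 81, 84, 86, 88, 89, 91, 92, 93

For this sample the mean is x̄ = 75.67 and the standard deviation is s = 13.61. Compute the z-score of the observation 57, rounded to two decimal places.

z = (57 − 75.67) / 13.61 = -1.37.

-1.37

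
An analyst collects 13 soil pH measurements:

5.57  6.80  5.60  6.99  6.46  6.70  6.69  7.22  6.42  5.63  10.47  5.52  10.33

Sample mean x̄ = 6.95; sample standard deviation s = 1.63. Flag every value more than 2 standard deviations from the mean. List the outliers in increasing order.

10.33, 10.47

Cutoffs at x̄ ± 2s: 6.95 ± 2·1.63 = [3.69, 10.21].
10.33: z = 2.07, |z| > 2 → outlier.
10.47: z = 2.16, |z| > 2 → outlier.
Every other value lies within [3.69, 10.21].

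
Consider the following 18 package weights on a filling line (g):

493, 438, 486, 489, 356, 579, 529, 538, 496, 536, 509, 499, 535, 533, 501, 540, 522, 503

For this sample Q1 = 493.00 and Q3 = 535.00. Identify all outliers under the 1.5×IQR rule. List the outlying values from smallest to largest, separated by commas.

IQR = Q3 − Q1 = 535.00 − 493.00 = 42.00.
Lower fence = Q1 − 1.5·IQR = 493.00 − 63.00 = 430.00.
Upper fence = Q3 + 1.5·IQR = 535.00 + 63.00 = 598.00.
356 < 430.00 → outlier.
All remaining values lie within [430.00, 598.00].

356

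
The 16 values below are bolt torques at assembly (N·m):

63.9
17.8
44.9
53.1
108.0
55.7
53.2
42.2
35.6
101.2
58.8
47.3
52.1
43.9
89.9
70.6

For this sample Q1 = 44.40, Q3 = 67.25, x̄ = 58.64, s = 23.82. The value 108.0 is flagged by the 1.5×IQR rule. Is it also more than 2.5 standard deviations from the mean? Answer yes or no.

z = (108.0 − 58.64) / 23.82 = 2.07.
|z| = 2.07 ≤ 2.5.

no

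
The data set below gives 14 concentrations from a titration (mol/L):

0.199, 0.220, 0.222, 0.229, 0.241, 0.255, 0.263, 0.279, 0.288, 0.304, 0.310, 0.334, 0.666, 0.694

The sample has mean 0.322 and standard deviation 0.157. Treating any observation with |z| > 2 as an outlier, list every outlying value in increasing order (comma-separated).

Cutoffs at x̄ ± 2s: 0.322 ± 2·0.157 = [0.008, 0.636].
0.666: z = 2.19, |z| > 2 → outlier.
0.694: z = 2.37, |z| > 2 → outlier.
Every other value lies within [0.008, 0.636].

0.666, 0.694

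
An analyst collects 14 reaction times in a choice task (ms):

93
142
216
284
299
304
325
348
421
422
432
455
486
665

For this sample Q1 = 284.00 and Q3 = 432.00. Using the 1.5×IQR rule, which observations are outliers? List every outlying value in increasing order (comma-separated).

IQR = Q3 − Q1 = 432.00 − 284.00 = 148.00.
Lower fence = Q1 − 1.5·IQR = 284.00 − 222.00 = 62.00.
Upper fence = Q3 + 1.5·IQR = 432.00 + 222.00 = 654.00.
665 > 654.00 → outlier.
All remaining values lie within [62.00, 654.00].

665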